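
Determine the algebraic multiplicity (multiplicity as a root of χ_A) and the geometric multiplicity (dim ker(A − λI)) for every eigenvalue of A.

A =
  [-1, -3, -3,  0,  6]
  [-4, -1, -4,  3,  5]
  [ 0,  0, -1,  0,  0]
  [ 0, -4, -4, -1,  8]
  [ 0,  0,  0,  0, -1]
λ = -1: alg = 5, geom = 3

Step 1 — factor the characteristic polynomial to read off the algebraic multiplicities:
  χ_A(x) = (x + 1)^5

Step 2 — compute geometric multiplicities via the rank-nullity identity g(λ) = n − rank(A − λI):
  rank(A − (-1)·I) = 2, so dim ker(A − (-1)·I) = n − 2 = 3

Summary:
  λ = -1: algebraic multiplicity = 5, geometric multiplicity = 3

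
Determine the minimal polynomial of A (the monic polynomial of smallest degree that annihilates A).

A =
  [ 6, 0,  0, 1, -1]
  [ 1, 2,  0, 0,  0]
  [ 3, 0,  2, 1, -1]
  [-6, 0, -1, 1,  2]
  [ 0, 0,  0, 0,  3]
x^4 - 11*x^3 + 45*x^2 - 81*x + 54

The characteristic polynomial is χ_A(x) = (x - 3)^4*(x - 2), so the eigenvalues are known. The minimal polynomial is
  m_A(x) = Π_λ (x − λ)^{k_λ}
where k_λ is the size of the *largest* Jordan block for λ (equivalently, the smallest k with (A − λI)^k v = 0 for every generalised eigenvector v of λ).

  λ = 2: largest Jordan block has size 1, contributing (x − 2)
  λ = 3: largest Jordan block has size 3, contributing (x − 3)^3

So m_A(x) = (x - 3)^3*(x - 2) = x^4 - 11*x^3 + 45*x^2 - 81*x + 54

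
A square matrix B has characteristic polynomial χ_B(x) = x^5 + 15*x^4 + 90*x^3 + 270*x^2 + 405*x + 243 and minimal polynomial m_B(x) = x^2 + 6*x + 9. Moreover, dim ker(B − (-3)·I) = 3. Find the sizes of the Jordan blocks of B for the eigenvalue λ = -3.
Block sizes for λ = -3: [2, 2, 1]

Step 1 — from the characteristic polynomial, algebraic multiplicity of λ = -3 is 5. From dim ker(B − (-3)·I) = 3, there are exactly 3 Jordan blocks for λ = -3.
Step 2 — from the minimal polynomial, the factor (x + 3)^2 tells us the largest block for λ = -3 has size 2.
Step 3 — with total size 5, 3 blocks, and largest block 2, the block sizes (in nonincreasing order) are [2, 2, 1].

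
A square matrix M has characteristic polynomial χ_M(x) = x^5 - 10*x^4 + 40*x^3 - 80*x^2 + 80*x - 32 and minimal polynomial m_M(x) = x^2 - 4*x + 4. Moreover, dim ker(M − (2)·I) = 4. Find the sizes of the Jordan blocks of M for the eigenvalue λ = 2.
Block sizes for λ = 2: [2, 1, 1, 1]

Step 1 — from the characteristic polynomial, algebraic multiplicity of λ = 2 is 5. From dim ker(M − (2)·I) = 4, there are exactly 4 Jordan blocks for λ = 2.
Step 2 — from the minimal polynomial, the factor (x − 2)^2 tells us the largest block for λ = 2 has size 2.
Step 3 — with total size 5, 4 blocks, and largest block 2, the block sizes (in nonincreasing order) are [2, 1, 1, 1].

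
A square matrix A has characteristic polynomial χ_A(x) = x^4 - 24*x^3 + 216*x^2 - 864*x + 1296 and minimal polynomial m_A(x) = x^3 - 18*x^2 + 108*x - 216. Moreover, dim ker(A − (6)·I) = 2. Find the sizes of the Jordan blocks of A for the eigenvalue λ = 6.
Block sizes for λ = 6: [3, 1]

Step 1 — from the characteristic polynomial, algebraic multiplicity of λ = 6 is 4. From dim ker(A − (6)·I) = 2, there are exactly 2 Jordan blocks for λ = 6.
Step 2 — from the minimal polynomial, the factor (x − 6)^3 tells us the largest block for λ = 6 has size 3.
Step 3 — with total size 4, 2 blocks, and largest block 3, the block sizes (in nonincreasing order) are [3, 1].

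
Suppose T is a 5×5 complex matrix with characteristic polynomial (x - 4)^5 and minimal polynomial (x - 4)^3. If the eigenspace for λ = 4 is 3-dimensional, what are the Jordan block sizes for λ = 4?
Block sizes for λ = 4: [3, 1, 1]

Step 1 — from the characteristic polynomial, algebraic multiplicity of λ = 4 is 5. From dim ker(T − (4)·I) = 3, there are exactly 3 Jordan blocks for λ = 4.
Step 2 — from the minimal polynomial, the factor (x − 4)^3 tells us the largest block for λ = 4 has size 3.
Step 3 — with total size 5, 3 blocks, and largest block 3, the block sizes (in nonincreasing order) are [3, 1, 1].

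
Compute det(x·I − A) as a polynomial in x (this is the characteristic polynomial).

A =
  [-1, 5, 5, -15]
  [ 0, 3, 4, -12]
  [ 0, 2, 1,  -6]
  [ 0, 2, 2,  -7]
x^4 + 4*x^3 + 6*x^2 + 4*x + 1

Expanding det(x·I − A) (e.g. by cofactor expansion or by noting that A is similar to its Jordan form J, which has the same characteristic polynomial as A) gives
  χ_A(x) = x^4 + 4*x^3 + 6*x^2 + 4*x + 1
which factors as (x + 1)^4. The eigenvalues (with algebraic multiplicities) are λ = -1 with multiplicity 4.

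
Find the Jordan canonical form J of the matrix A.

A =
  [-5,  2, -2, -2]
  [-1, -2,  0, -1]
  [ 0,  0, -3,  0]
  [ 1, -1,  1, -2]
J_3(-3) ⊕ J_1(-3)

The characteristic polynomial is
  det(x·I − A) = x^4 + 12*x^3 + 54*x^2 + 108*x + 81 = (x + 3)^4

Eigenvalues and multiplicities (the geometric multiplicity of λ is n − rank(A − λI), which equals the number of Jordan blocks for λ):
  λ = -3: algebraic multiplicity = 4, geometric multiplicity = 2

Determining the block sizes for each eigenvalue:
  λ = -3: with am = 4 and gm = 2, the partition is not yet determined (e.g. several partitions of 4 into 2 parts exist). Let N = A − (-3)·I. Computing rank(N^1) = 2, rank(N^2) = 1, rank(N^3) = 0; the number of blocks of size ≥ j is rank(N^{j−1}) − rank(N^j), giving [2, 1, 1]. So we have 1 block(s) of size 3, 1 block(s) of size 1 → block sizes [3, 1]

Assembling the blocks gives a Jordan form
J =
  [-3,  1,  0,  0]
  [ 0, -3,  1,  0]
  [ 0,  0, -3,  0]
  [ 0,  0,  0, -3]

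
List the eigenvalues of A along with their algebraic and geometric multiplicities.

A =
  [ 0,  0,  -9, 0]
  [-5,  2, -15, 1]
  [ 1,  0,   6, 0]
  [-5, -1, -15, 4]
λ = 3: alg = 4, geom = 2

Step 1 — factor the characteristic polynomial to read off the algebraic multiplicities:
  χ_A(x) = (x - 3)^4

Step 2 — compute geometric multiplicities via the rank-nullity identity g(λ) = n − rank(A − λI):
  rank(A − (3)·I) = 2, so dim ker(A − (3)·I) = n − 2 = 2

Summary:
  λ = 3: algebraic multiplicity = 4, geometric multiplicity = 2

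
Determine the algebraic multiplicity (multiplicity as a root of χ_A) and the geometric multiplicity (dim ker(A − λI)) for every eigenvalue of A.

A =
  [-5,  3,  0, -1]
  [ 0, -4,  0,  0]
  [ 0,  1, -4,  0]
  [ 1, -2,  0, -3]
λ = -4: alg = 4, geom = 2

Step 1 — factor the characteristic polynomial to read off the algebraic multiplicities:
  χ_A(x) = (x + 4)^4

Step 2 — compute geometric multiplicities via the rank-nullity identity g(λ) = n − rank(A − λI):
  rank(A − (-4)·I) = 2, so dim ker(A − (-4)·I) = n − 2 = 2

Summary:
  λ = -4: algebraic multiplicity = 4, geometric multiplicity = 2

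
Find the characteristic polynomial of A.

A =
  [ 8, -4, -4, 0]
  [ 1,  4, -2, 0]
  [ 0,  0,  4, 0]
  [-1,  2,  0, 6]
x^4 - 22*x^3 + 180*x^2 - 648*x + 864

Expanding det(x·I − A) (e.g. by cofactor expansion or by noting that A is similar to its Jordan form J, which has the same characteristic polynomial as A) gives
  χ_A(x) = x^4 - 22*x^3 + 180*x^2 - 648*x + 864
which factors as (x - 6)^3*(x - 4). The eigenvalues (with algebraic multiplicities) are λ = 4 with multiplicity 1, λ = 6 with multiplicity 3.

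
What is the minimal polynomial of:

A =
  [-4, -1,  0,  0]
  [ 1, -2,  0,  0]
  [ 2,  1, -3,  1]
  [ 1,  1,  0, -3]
x^2 + 6*x + 9

The characteristic polynomial is χ_A(x) = (x + 3)^4, so the eigenvalues are known. The minimal polynomial is
  m_A(x) = Π_λ (x − λ)^{k_λ}
where k_λ is the size of the *largest* Jordan block for λ (equivalently, the smallest k with (A − λI)^k v = 0 for every generalised eigenvector v of λ).

  λ = -3: largest Jordan block has size 2, contributing (x + 3)^2

So m_A(x) = (x + 3)^2 = x^2 + 6*x + 9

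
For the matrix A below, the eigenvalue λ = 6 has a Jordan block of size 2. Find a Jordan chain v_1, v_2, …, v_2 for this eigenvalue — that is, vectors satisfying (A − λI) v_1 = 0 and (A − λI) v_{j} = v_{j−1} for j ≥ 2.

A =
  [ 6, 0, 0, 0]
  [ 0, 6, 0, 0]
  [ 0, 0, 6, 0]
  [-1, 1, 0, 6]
A Jordan chain for λ = 6 of length 2:
v_1 = (0, 0, 0, -1)ᵀ
v_2 = (1, 0, 0, 0)ᵀ

Let N = A − (6)·I. We want v_2 with N^2 v_2 = 0 but N^1 v_2 ≠ 0; then v_{j-1} := N · v_j for j = 2, …, 2.

Pick v_2 = (1, 0, 0, 0)ᵀ.
Then v_1 = N · v_2 = (0, 0, 0, -1)ᵀ.

Sanity check: (A − (6)·I) v_1 = (0, 0, 0, 0)ᵀ = 0. ✓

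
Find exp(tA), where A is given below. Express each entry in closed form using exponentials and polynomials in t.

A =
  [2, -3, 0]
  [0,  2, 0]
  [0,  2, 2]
e^{tA} =
  [exp(2*t), -3*t*exp(2*t), 0]
  [0, exp(2*t), 0]
  [0, 2*t*exp(2*t), exp(2*t)]

Strategy: write A = P · J · P⁻¹ where J is a Jordan canonical form, so e^{tA} = P · e^{tJ} · P⁻¹, and e^{tJ} can be computed block-by-block.

A has Jordan form
J =
  [2, 1, 0]
  [0, 2, 0]
  [0, 0, 2]
(up to reordering of blocks).

Per-block formulas:
  For a 1×1 block at λ = 2: exp(t · [2]) = [e^(2t)].
  For a 2×2 Jordan block J_2(2): exp(t · J_2(2)) = e^(2t)·(I + t·N), where N is the 2×2 nilpotent shift.

After assembling e^{tJ} and conjugating by P, we get:

e^{tA} =
  [exp(2*t), -3*t*exp(2*t), 0]
  [0, exp(2*t), 0]
  [0, 2*t*exp(2*t), exp(2*t)]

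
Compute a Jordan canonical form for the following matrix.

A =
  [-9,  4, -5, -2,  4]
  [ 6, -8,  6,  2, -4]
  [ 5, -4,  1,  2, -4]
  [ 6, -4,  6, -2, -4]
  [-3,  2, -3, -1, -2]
J_2(-4) ⊕ J_2(-4) ⊕ J_1(-4)

The characteristic polynomial is
  det(x·I − A) = x^5 + 20*x^4 + 160*x^3 + 640*x^2 + 1280*x + 1024 = (x + 4)^5

Eigenvalues and multiplicities (the geometric multiplicity of λ is n − rank(A − λI), which equals the number of Jordan blocks for λ):
  λ = -4: algebraic multiplicity = 5, geometric multiplicity = 3

Determining the block sizes for each eigenvalue:
  λ = -4: with am = 5 and gm = 3, the partition is not yet determined (e.g. several partitions of 5 into 3 parts exist). Let N = A − (-4)·I. Computing rank(N^1) = 2, rank(N^2) = 0; the number of blocks of size ≥ j is rank(N^{j−1}) − rank(N^j), giving [3, 2]. So we have 2 block(s) of size 2, 1 block(s) of size 1 → block sizes [2, 2, 1]

Assembling the blocks gives a Jordan form
J =
  [-4,  1,  0,  0,  0]
  [ 0, -4,  0,  0,  0]
  [ 0,  0, -4,  1,  0]
  [ 0,  0,  0, -4,  0]
  [ 0,  0,  0,  0, -4]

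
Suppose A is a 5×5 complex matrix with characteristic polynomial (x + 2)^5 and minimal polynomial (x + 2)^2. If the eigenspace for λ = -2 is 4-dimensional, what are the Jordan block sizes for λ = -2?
Block sizes for λ = -2: [2, 1, 1, 1]

Step 1 — from the characteristic polynomial, algebraic multiplicity of λ = -2 is 5. From dim ker(A − (-2)·I) = 4, there are exactly 4 Jordan blocks for λ = -2.
Step 2 — from the minimal polynomial, the factor (x + 2)^2 tells us the largest block for λ = -2 has size 2.
Step 3 — with total size 5, 4 blocks, and largest block 2, the block sizes (in nonincreasing order) are [2, 1, 1, 1].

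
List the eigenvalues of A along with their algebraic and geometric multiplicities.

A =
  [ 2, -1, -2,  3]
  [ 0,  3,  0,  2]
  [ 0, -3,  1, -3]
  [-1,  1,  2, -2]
λ = 1: alg = 4, geom = 2

Step 1 — factor the characteristic polynomial to read off the algebraic multiplicities:
  χ_A(x) = (x - 1)^4

Step 2 — compute geometric multiplicities via the rank-nullity identity g(λ) = n − rank(A − λI):
  rank(A − (1)·I) = 2, so dim ker(A − (1)·I) = n − 2 = 2

Summary:
  λ = 1: algebraic multiplicity = 4, geometric multiplicity = 2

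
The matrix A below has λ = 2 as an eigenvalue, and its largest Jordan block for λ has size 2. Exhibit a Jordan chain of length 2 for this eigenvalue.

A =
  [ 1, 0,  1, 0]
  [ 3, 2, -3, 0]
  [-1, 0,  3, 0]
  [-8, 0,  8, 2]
A Jordan chain for λ = 2 of length 2:
v_1 = (-1, 3, -1, -8)ᵀ
v_2 = (1, 0, 0, 0)ᵀ

Let N = A − (2)·I. We want v_2 with N^2 v_2 = 0 but N^1 v_2 ≠ 0; then v_{j-1} := N · v_j for j = 2, …, 2.

Pick v_2 = (1, 0, 0, 0)ᵀ.
Then v_1 = N · v_2 = (-1, 3, -1, -8)ᵀ.

Sanity check: (A − (2)·I) v_1 = (0, 0, 0, 0)ᵀ = 0. ✓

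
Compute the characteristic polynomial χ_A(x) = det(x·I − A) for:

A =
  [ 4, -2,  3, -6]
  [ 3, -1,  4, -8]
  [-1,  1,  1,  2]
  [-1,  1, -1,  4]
x^4 - 8*x^3 + 24*x^2 - 32*x + 16

Expanding det(x·I − A) (e.g. by cofactor expansion or by noting that A is similar to its Jordan form J, which has the same characteristic polynomial as A) gives
  χ_A(x) = x^4 - 8*x^3 + 24*x^2 - 32*x + 16
which factors as (x - 2)^4. The eigenvalues (with algebraic multiplicities) are λ = 2 with multiplicity 4.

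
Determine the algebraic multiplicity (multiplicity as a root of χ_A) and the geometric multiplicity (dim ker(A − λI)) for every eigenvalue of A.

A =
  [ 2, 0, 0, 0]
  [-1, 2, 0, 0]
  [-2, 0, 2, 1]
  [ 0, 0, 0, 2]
λ = 2: alg = 4, geom = 2

Step 1 — factor the characteristic polynomial to read off the algebraic multiplicities:
  χ_A(x) = (x - 2)^4

Step 2 — compute geometric multiplicities via the rank-nullity identity g(λ) = n − rank(A − λI):
  rank(A − (2)·I) = 2, so dim ker(A − (2)·I) = n − 2 = 2

Summary:
  λ = 2: algebraic multiplicity = 4, geometric multiplicity = 2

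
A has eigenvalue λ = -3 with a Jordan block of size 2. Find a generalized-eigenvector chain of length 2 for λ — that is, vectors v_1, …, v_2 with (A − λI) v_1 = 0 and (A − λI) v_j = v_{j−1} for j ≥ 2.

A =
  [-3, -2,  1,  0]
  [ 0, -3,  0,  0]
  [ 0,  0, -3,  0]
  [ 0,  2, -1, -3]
A Jordan chain for λ = -3 of length 2:
v_1 = (-2, 0, 0, 2)ᵀ
v_2 = (0, 1, 0, 0)ᵀ

Let N = A − (-3)·I. We want v_2 with N^2 v_2 = 0 but N^1 v_2 ≠ 0; then v_{j-1} := N · v_j for j = 2, …, 2.

Pick v_2 = (0, 1, 0, 0)ᵀ.
Then v_1 = N · v_2 = (-2, 0, 0, 2)ᵀ.

Sanity check: (A − (-3)·I) v_1 = (0, 0, 0, 0)ᵀ = 0. ✓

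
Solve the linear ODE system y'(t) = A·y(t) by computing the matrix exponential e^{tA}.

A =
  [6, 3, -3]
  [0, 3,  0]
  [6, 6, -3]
e^{tA} =
  [2*exp(3*t) - 1, exp(3*t) - 1, 1 - exp(3*t)]
  [0, exp(3*t), 0]
  [2*exp(3*t) - 2, 2*exp(3*t) - 2, 2 - exp(3*t)]

Strategy: write A = P · J · P⁻¹ where J is a Jordan canonical form, so e^{tA} = P · e^{tJ} · P⁻¹, and e^{tJ} can be computed block-by-block.

A has Jordan form
J =
  [0, 0, 0]
  [0, 3, 0]
  [0, 0, 3]
(up to reordering of blocks).

Per-block formulas:
  For a 1×1 block at λ = 0: exp(t · [0]) = [e^(0t)].
  For a 1×1 block at λ = 3: exp(t · [3]) = [e^(3t)].

After assembling e^{tJ} and conjugating by P, we get:

e^{tA} =
  [2*exp(3*t) - 1, exp(3*t) - 1, 1 - exp(3*t)]
  [0, exp(3*t), 0]
  [2*exp(3*t) - 2, 2*exp(3*t) - 2, 2 - exp(3*t)]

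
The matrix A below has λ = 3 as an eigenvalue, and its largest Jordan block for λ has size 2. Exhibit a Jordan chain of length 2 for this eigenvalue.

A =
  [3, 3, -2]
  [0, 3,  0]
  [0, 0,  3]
A Jordan chain for λ = 3 of length 2:
v_1 = (3, 0, 0)ᵀ
v_2 = (0, 1, 0)ᵀ

Let N = A − (3)·I. We want v_2 with N^2 v_2 = 0 but N^1 v_2 ≠ 0; then v_{j-1} := N · v_j for j = 2, …, 2.

Pick v_2 = (0, 1, 0)ᵀ.
Then v_1 = N · v_2 = (3, 0, 0)ᵀ.

Sanity check: (A − (3)·I) v_1 = (0, 0, 0)ᵀ = 0. ✓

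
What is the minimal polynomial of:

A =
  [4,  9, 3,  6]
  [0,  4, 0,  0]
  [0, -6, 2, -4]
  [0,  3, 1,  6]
x^2 - 8*x + 16

The characteristic polynomial is χ_A(x) = (x - 4)^4, so the eigenvalues are known. The minimal polynomial is
  m_A(x) = Π_λ (x − λ)^{k_λ}
where k_λ is the size of the *largest* Jordan block for λ (equivalently, the smallest k with (A − λI)^k v = 0 for every generalised eigenvector v of λ).

  λ = 4: largest Jordan block has size 2, contributing (x − 4)^2

So m_A(x) = (x - 4)^2 = x^2 - 8*x + 16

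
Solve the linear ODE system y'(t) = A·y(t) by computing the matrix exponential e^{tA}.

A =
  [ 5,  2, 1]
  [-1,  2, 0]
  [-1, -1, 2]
e^{tA} =
  [t^2*exp(3*t)/2 + 2*t*exp(3*t) + exp(3*t), t^2*exp(3*t)/2 + 2*t*exp(3*t), t^2*exp(3*t)/2 + t*exp(3*t)]
  [-t^2*exp(3*t)/2 - t*exp(3*t), -t^2*exp(3*t)/2 - t*exp(3*t) + exp(3*t), -t^2*exp(3*t)/2]
  [-t*exp(3*t), -t*exp(3*t), -t*exp(3*t) + exp(3*t)]

Strategy: write A = P · J · P⁻¹ where J is a Jordan canonical form, so e^{tA} = P · e^{tJ} · P⁻¹, and e^{tJ} can be computed block-by-block.

A has Jordan form
J =
  [3, 1, 0]
  [0, 3, 1]
  [0, 0, 3]
(up to reordering of blocks).

Per-block formulas:
  For a 3×3 Jordan block J_3(3): exp(t · J_3(3)) = e^(3t)·(I + t·N + (t^2/2)·N^2), where N is the 3×3 nilpotent shift.

After assembling e^{tJ} and conjugating by P, we get:

e^{tA} =
  [t^2*exp(3*t)/2 + 2*t*exp(3*t) + exp(3*t), t^2*exp(3*t)/2 + 2*t*exp(3*t), t^2*exp(3*t)/2 + t*exp(3*t)]
  [-t^2*exp(3*t)/2 - t*exp(3*t), -t^2*exp(3*t)/2 - t*exp(3*t) + exp(3*t), -t^2*exp(3*t)/2]
  [-t*exp(3*t), -t*exp(3*t), -t*exp(3*t) + exp(3*t)]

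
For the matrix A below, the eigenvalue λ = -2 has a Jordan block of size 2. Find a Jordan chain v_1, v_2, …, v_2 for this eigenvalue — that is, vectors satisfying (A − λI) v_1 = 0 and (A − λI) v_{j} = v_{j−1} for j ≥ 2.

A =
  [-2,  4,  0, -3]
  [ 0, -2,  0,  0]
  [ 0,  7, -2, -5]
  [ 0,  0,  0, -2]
A Jordan chain for λ = -2 of length 2:
v_1 = (4, 0, 7, 0)ᵀ
v_2 = (0, 1, 0, 0)ᵀ

Let N = A − (-2)·I. We want v_2 with N^2 v_2 = 0 but N^1 v_2 ≠ 0; then v_{j-1} := N · v_j for j = 2, …, 2.

Pick v_2 = (0, 1, 0, 0)ᵀ.
Then v_1 = N · v_2 = (4, 0, 7, 0)ᵀ.

Sanity check: (A − (-2)·I) v_1 = (0, 0, 0, 0)ᵀ = 0. ✓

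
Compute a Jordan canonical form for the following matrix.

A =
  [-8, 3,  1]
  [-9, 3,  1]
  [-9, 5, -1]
J_3(-2)

The characteristic polynomial is
  det(x·I − A) = x^3 + 6*x^2 + 12*x + 8 = (x + 2)^3

Eigenvalues and multiplicities (the geometric multiplicity of λ is n − rank(A − λI), which equals the number of Jordan blocks for λ):
  λ = -2: algebraic multiplicity = 3, geometric multiplicity = 1

Determining the block sizes for each eigenvalue:
  λ = -2: one block (gm = 1), so the single block has size am = 3 → block sizes [3]

Assembling the blocks gives a Jordan form
J =
  [-2,  1,  0]
  [ 0, -2,  1]
  [ 0,  0, -2]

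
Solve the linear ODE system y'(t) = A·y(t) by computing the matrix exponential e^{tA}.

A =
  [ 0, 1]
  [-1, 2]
e^{tA} =
  [-t*exp(t) + exp(t), t*exp(t)]
  [-t*exp(t), t*exp(t) + exp(t)]

Strategy: write A = P · J · P⁻¹ where J is a Jordan canonical form, so e^{tA} = P · e^{tJ} · P⁻¹, and e^{tJ} can be computed block-by-block.

A has Jordan form
J =
  [1, 1]
  [0, 1]
(up to reordering of blocks).

Per-block formulas:
  For a 2×2 Jordan block J_2(1): exp(t · J_2(1)) = e^(1t)·(I + t·N), where N is the 2×2 nilpotent shift.

After assembling e^{tJ} and conjugating by P, we get:

e^{tA} =
  [-t*exp(t) + exp(t), t*exp(t)]
  [-t*exp(t), t*exp(t) + exp(t)]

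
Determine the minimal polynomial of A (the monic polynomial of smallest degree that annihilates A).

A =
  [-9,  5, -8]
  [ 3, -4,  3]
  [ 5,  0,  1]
x^3 + 12*x^2 + 48*x + 64

The characteristic polynomial is χ_A(x) = (x + 4)^3, so the eigenvalues are known. The minimal polynomial is
  m_A(x) = Π_λ (x − λ)^{k_λ}
where k_λ is the size of the *largest* Jordan block for λ (equivalently, the smallest k with (A − λI)^k v = 0 for every generalised eigenvector v of λ).

  λ = -4: largest Jordan block has size 3, contributing (x + 4)^3

So m_A(x) = (x + 4)^3 = x^3 + 12*x^2 + 48*x + 64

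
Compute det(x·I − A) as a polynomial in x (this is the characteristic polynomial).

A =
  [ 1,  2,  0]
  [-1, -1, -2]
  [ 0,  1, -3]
x^3 + 3*x^2 + 3*x + 1

Expanding det(x·I − A) (e.g. by cofactor expansion or by noting that A is similar to its Jordan form J, which has the same characteristic polynomial as A) gives
  χ_A(x) = x^3 + 3*x^2 + 3*x + 1
which factors as (x + 1)^3. The eigenvalues (with algebraic multiplicities) are λ = -1 with multiplicity 3.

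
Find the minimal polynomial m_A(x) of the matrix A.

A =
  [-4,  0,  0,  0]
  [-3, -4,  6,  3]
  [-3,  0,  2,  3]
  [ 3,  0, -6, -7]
x^2 + 5*x + 4

The characteristic polynomial is χ_A(x) = (x + 1)*(x + 4)^3, so the eigenvalues are known. The minimal polynomial is
  m_A(x) = Π_λ (x − λ)^{k_λ}
where k_λ is the size of the *largest* Jordan block for λ (equivalently, the smallest k with (A − λI)^k v = 0 for every generalised eigenvector v of λ).

  λ = -4: largest Jordan block has size 1, contributing (x + 4)
  λ = -1: largest Jordan block has size 1, contributing (x + 1)

So m_A(x) = (x + 1)*(x + 4) = x^2 + 5*x + 4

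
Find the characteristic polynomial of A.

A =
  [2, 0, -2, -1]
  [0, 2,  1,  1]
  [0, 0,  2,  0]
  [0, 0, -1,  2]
x^4 - 8*x^3 + 24*x^2 - 32*x + 16

Expanding det(x·I − A) (e.g. by cofactor expansion or by noting that A is similar to its Jordan form J, which has the same characteristic polynomial as A) gives
  χ_A(x) = x^4 - 8*x^3 + 24*x^2 - 32*x + 16
which factors as (x - 2)^4. The eigenvalues (with algebraic multiplicities) are λ = 2 with multiplicity 4.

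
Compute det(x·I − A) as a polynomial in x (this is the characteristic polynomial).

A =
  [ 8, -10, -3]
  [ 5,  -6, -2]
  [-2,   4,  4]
x^3 - 6*x^2 + 12*x - 8

Expanding det(x·I − A) (e.g. by cofactor expansion or by noting that A is similar to its Jordan form J, which has the same characteristic polynomial as A) gives
  χ_A(x) = x^3 - 6*x^2 + 12*x - 8
which factors as (x - 2)^3. The eigenvalues (with algebraic multiplicities) are λ = 2 with multiplicity 3.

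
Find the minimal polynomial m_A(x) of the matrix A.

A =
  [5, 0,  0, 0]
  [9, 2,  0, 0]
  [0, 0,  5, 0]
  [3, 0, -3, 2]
x^2 - 7*x + 10

The characteristic polynomial is χ_A(x) = (x - 5)^2*(x - 2)^2, so the eigenvalues are known. The minimal polynomial is
  m_A(x) = Π_λ (x − λ)^{k_λ}
where k_λ is the size of the *largest* Jordan block for λ (equivalently, the smallest k with (A − λI)^k v = 0 for every generalised eigenvector v of λ).

  λ = 2: largest Jordan block has size 1, contributing (x − 2)
  λ = 5: largest Jordan block has size 1, contributing (x − 5)

So m_A(x) = (x - 5)*(x - 2) = x^2 - 7*x + 10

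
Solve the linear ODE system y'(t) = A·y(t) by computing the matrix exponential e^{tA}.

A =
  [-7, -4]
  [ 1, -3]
e^{tA} =
  [-2*t*exp(-5*t) + exp(-5*t), -4*t*exp(-5*t)]
  [t*exp(-5*t), 2*t*exp(-5*t) + exp(-5*t)]

Strategy: write A = P · J · P⁻¹ where J is a Jordan canonical form, so e^{tA} = P · e^{tJ} · P⁻¹, and e^{tJ} can be computed block-by-block.

A has Jordan form
J =
  [-5,  1]
  [ 0, -5]
(up to reordering of blocks).

Per-block formulas:
  For a 2×2 Jordan block J_2(-5): exp(t · J_2(-5)) = e^(-5t)·(I + t·N), where N is the 2×2 nilpotent shift.

After assembling e^{tJ} and conjugating by P, we get:

e^{tA} =
  [-2*t*exp(-5*t) + exp(-5*t), -4*t*exp(-5*t)]
  [t*exp(-5*t), 2*t*exp(-5*t) + exp(-5*t)]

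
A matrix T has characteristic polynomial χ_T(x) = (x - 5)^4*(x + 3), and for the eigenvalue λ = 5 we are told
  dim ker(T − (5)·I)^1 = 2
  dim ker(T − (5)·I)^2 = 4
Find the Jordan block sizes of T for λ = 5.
Block sizes for λ = 5: [2, 2]

From the dimensions of kernels of powers, the number of Jordan blocks of size at least j is d_j − d_{j−1} where d_j = dim ker(N^j) (with d_0 = 0). Computing the differences gives [2, 2].
The number of blocks of size exactly k is (#blocks of size ≥ k) − (#blocks of size ≥ k + 1), so the partition is: 2 block(s) of size 2.
In nonincreasing order the block sizes are [2, 2].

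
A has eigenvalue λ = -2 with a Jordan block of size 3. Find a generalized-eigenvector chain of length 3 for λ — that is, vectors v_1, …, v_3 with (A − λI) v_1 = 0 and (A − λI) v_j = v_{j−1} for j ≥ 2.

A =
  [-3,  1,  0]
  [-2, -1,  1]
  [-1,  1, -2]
A Jordan chain for λ = -2 of length 3:
v_1 = (-1, -1, -1)ᵀ
v_2 = (-1, -2, -1)ᵀ
v_3 = (1, 0, 0)ᵀ

Let N = A − (-2)·I. We want v_3 with N^3 v_3 = 0 but N^2 v_3 ≠ 0; then v_{j-1} := N · v_j for j = 3, …, 2.

Pick v_3 = (1, 0, 0)ᵀ.
Then v_2 = N · v_3 = (-1, -2, -1)ᵀ.
Then v_1 = N · v_2 = (-1, -1, -1)ᵀ.

Sanity check: (A − (-2)·I) v_1 = (0, 0, 0)ᵀ = 0. ✓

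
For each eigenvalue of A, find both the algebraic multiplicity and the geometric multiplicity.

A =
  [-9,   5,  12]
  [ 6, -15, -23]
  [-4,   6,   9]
λ = -5: alg = 3, geom = 1

Step 1 — factor the characteristic polynomial to read off the algebraic multiplicities:
  χ_A(x) = (x + 5)^3

Step 2 — compute geometric multiplicities via the rank-nullity identity g(λ) = n − rank(A − λI):
  rank(A − (-5)·I) = 2, so dim ker(A − (-5)·I) = n − 2 = 1

Summary:
  λ = -5: algebraic multiplicity = 3, geometric multiplicity = 1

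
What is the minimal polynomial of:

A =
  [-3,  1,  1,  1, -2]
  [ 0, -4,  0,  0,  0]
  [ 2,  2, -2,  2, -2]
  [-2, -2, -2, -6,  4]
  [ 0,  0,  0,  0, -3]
x^2 + 7*x + 12

The characteristic polynomial is χ_A(x) = (x + 3)^2*(x + 4)^3, so the eigenvalues are known. The minimal polynomial is
  m_A(x) = Π_λ (x − λ)^{k_λ}
where k_λ is the size of the *largest* Jordan block for λ (equivalently, the smallest k with (A − λI)^k v = 0 for every generalised eigenvector v of λ).

  λ = -4: largest Jordan block has size 1, contributing (x + 4)
  λ = -3: largest Jordan block has size 1, contributing (x + 3)

So m_A(x) = (x + 3)*(x + 4) = x^2 + 7*x + 12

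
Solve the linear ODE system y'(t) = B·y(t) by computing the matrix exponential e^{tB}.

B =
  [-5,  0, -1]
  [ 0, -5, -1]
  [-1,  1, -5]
e^{tB} =
  [t^2*exp(-5*t)/2 + exp(-5*t), -t^2*exp(-5*t)/2, -t*exp(-5*t)]
  [t^2*exp(-5*t)/2, -t^2*exp(-5*t)/2 + exp(-5*t), -t*exp(-5*t)]
  [-t*exp(-5*t), t*exp(-5*t), exp(-5*t)]

Strategy: write B = P · J · P⁻¹ where J is a Jordan canonical form, so e^{tB} = P · e^{tJ} · P⁻¹, and e^{tJ} can be computed block-by-block.

B has Jordan form
J =
  [-5,  1,  0]
  [ 0, -5,  1]
  [ 0,  0, -5]
(up to reordering of blocks).

Per-block formulas:
  For a 3×3 Jordan block J_3(-5): exp(t · J_3(-5)) = e^(-5t)·(I + t·N + (t^2/2)·N^2), where N is the 3×3 nilpotent shift.

After assembling e^{tJ} and conjugating by P, we get:

e^{tB} =
  [t^2*exp(-5*t)/2 + exp(-5*t), -t^2*exp(-5*t)/2, -t*exp(-5*t)]
  [t^2*exp(-5*t)/2, -t^2*exp(-5*t)/2 + exp(-5*t), -t*exp(-5*t)]
  [-t*exp(-5*t), t*exp(-5*t), exp(-5*t)]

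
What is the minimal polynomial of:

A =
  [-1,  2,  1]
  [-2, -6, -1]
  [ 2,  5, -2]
x^3 + 9*x^2 + 27*x + 27

The characteristic polynomial is χ_A(x) = (x + 3)^3, so the eigenvalues are known. The minimal polynomial is
  m_A(x) = Π_λ (x − λ)^{k_λ}
where k_λ is the size of the *largest* Jordan block for λ (equivalently, the smallest k with (A − λI)^k v = 0 for every generalised eigenvector v of λ).

  λ = -3: largest Jordan block has size 3, contributing (x + 3)^3

So m_A(x) = (x + 3)^3 = x^3 + 9*x^2 + 27*x + 27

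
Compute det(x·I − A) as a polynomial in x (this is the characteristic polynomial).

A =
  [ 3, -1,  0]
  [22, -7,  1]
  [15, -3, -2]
x^3 + 6*x^2 + 12*x + 8

Expanding det(x·I − A) (e.g. by cofactor expansion or by noting that A is similar to its Jordan form J, which has the same characteristic polynomial as A) gives
  χ_A(x) = x^3 + 6*x^2 + 12*x + 8
which factors as (x + 2)^3. The eigenvalues (with algebraic multiplicities) are λ = -2 with multiplicity 3.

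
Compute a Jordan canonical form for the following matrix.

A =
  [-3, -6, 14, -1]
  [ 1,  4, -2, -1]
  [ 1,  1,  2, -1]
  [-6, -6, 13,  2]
J_1(-4) ⊕ J_3(3)

The characteristic polynomial is
  det(x·I − A) = x^4 - 5*x^3 - 9*x^2 + 81*x - 108 = (x - 3)^3*(x + 4)

Eigenvalues and multiplicities (the geometric multiplicity of λ is n − rank(A − λI), which equals the number of Jordan blocks for λ):
  λ = -4: algebraic multiplicity = 1, geometric multiplicity = 1
  λ = 3: algebraic multiplicity = 3, geometric multiplicity = 1

Determining the block sizes for each eigenvalue:
  λ = -4: one block (gm = 1), so the single block has size am = 1 → block sizes [1]
  λ = 3: one block (gm = 1), so the single block has size am = 3 → block sizes [3]

Assembling the blocks gives a Jordan form
J =
  [-4, 0, 0, 0]
  [ 0, 3, 1, 0]
  [ 0, 0, 3, 1]
  [ 0, 0, 0, 3]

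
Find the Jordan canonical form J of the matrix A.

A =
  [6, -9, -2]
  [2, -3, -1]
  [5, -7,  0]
J_3(1)

The characteristic polynomial is
  det(x·I − A) = x^3 - 3*x^2 + 3*x - 1 = (x - 1)^3

Eigenvalues and multiplicities (the geometric multiplicity of λ is n − rank(A − λI), which equals the number of Jordan blocks for λ):
  λ = 1: algebraic multiplicity = 3, geometric multiplicity = 1

Determining the block sizes for each eigenvalue:
  λ = 1: one block (gm = 1), so the single block has size am = 3 → block sizes [3]

Assembling the blocks gives a Jordan form
J =
  [1, 1, 0]
  [0, 1, 1]
  [0, 0, 1]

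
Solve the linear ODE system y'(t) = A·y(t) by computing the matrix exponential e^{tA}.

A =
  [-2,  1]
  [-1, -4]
e^{tA} =
  [t*exp(-3*t) + exp(-3*t), t*exp(-3*t)]
  [-t*exp(-3*t), -t*exp(-3*t) + exp(-3*t)]

Strategy: write A = P · J · P⁻¹ where J is a Jordan canonical form, so e^{tA} = P · e^{tJ} · P⁻¹, and e^{tJ} can be computed block-by-block.

A has Jordan form
J =
  [-3,  1]
  [ 0, -3]
(up to reordering of blocks).

Per-block formulas:
  For a 2×2 Jordan block J_2(-3): exp(t · J_2(-3)) = e^(-3t)·(I + t·N), where N is the 2×2 nilpotent shift.

After assembling e^{tJ} and conjugating by P, we get:

e^{tA} =
  [t*exp(-3*t) + exp(-3*t), t*exp(-3*t)]
  [-t*exp(-3*t), -t*exp(-3*t) + exp(-3*t)]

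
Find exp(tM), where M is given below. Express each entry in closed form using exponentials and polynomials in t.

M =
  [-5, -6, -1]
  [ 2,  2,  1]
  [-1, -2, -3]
e^{tM} =
  [-t^2*exp(-2*t) - 3*t*exp(-2*t) + exp(-2*t), -2*t^2*exp(-2*t) - 6*t*exp(-2*t), -t^2*exp(-2*t) - t*exp(-2*t)]
  [t^2*exp(-2*t)/2 + 2*t*exp(-2*t), t^2*exp(-2*t) + 4*t*exp(-2*t) + exp(-2*t), t^2*exp(-2*t)/2 + t*exp(-2*t)]
  [-t*exp(-2*t), -2*t*exp(-2*t), -t*exp(-2*t) + exp(-2*t)]

Strategy: write M = P · J · P⁻¹ where J is a Jordan canonical form, so e^{tM} = P · e^{tJ} · P⁻¹, and e^{tJ} can be computed block-by-block.

M has Jordan form
J =
  [-2,  1,  0]
  [ 0, -2,  1]
  [ 0,  0, -2]
(up to reordering of blocks).

Per-block formulas:
  For a 3×3 Jordan block J_3(-2): exp(t · J_3(-2)) = e^(-2t)·(I + t·N + (t^2/2)·N^2), where N is the 3×3 nilpotent shift.

After assembling e^{tJ} and conjugating by P, we get:

e^{tM} =
  [-t^2*exp(-2*t) - 3*t*exp(-2*t) + exp(-2*t), -2*t^2*exp(-2*t) - 6*t*exp(-2*t), -t^2*exp(-2*t) - t*exp(-2*t)]
  [t^2*exp(-2*t)/2 + 2*t*exp(-2*t), t^2*exp(-2*t) + 4*t*exp(-2*t) + exp(-2*t), t^2*exp(-2*t)/2 + t*exp(-2*t)]
  [-t*exp(-2*t), -2*t*exp(-2*t), -t*exp(-2*t) + exp(-2*t)]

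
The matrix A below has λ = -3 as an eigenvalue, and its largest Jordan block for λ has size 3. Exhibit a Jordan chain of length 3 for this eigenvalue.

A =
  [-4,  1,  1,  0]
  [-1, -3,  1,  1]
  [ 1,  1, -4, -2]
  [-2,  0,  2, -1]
A Jordan chain for λ = -3 of length 3:
v_1 = (1, 0, 1, 0)ᵀ
v_2 = (-1, -1, 1, -2)ᵀ
v_3 = (1, 0, 0, 0)ᵀ

Let N = A − (-3)·I. We want v_3 with N^3 v_3 = 0 but N^2 v_3 ≠ 0; then v_{j-1} := N · v_j for j = 3, …, 2.

Pick v_3 = (1, 0, 0, 0)ᵀ.
Then v_2 = N · v_3 = (-1, -1, 1, -2)ᵀ.
Then v_1 = N · v_2 = (1, 0, 1, 0)ᵀ.

Sanity check: (A − (-3)·I) v_1 = (0, 0, 0, 0)ᵀ = 0. ✓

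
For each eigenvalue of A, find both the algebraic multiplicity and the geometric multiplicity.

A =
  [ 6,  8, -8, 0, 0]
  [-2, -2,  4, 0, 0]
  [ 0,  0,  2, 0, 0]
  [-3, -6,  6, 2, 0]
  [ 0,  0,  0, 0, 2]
λ = 2: alg = 5, geom = 4

Step 1 — factor the characteristic polynomial to read off the algebraic multiplicities:
  χ_A(x) = (x - 2)^5

Step 2 — compute geometric multiplicities via the rank-nullity identity g(λ) = n − rank(A − λI):
  rank(A − (2)·I) = 1, so dim ker(A − (2)·I) = n − 1 = 4

Summary:
  λ = 2: algebraic multiplicity = 5, geometric multiplicity = 4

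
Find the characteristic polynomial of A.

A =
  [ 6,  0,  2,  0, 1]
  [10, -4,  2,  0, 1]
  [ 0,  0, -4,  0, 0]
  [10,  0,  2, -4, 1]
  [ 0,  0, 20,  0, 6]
x^5 - 60*x^3 - 80*x^2 + 960*x + 2304

Expanding det(x·I − A) (e.g. by cofactor expansion or by noting that A is similar to its Jordan form J, which has the same characteristic polynomial as A) gives
  χ_A(x) = x^5 - 60*x^3 - 80*x^2 + 960*x + 2304
which factors as (x - 6)^2*(x + 4)^3. The eigenvalues (with algebraic multiplicities) are λ = -4 with multiplicity 3, λ = 6 with multiplicity 2.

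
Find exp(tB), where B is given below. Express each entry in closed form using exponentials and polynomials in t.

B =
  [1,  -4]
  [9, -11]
e^{tB} =
  [6*t*exp(-5*t) + exp(-5*t), -4*t*exp(-5*t)]
  [9*t*exp(-5*t), -6*t*exp(-5*t) + exp(-5*t)]

Strategy: write B = P · J · P⁻¹ where J is a Jordan canonical form, so e^{tB} = P · e^{tJ} · P⁻¹, and e^{tJ} can be computed block-by-block.

B has Jordan form
J =
  [-5,  1]
  [ 0, -5]
(up to reordering of blocks).

Per-block formulas:
  For a 2×2 Jordan block J_2(-5): exp(t · J_2(-5)) = e^(-5t)·(I + t·N), where N is the 2×2 nilpotent shift.

After assembling e^{tJ} and conjugating by P, we get:

e^{tB} =
  [6*t*exp(-5*t) + exp(-5*t), -4*t*exp(-5*t)]
  [9*t*exp(-5*t), -6*t*exp(-5*t) + exp(-5*t)]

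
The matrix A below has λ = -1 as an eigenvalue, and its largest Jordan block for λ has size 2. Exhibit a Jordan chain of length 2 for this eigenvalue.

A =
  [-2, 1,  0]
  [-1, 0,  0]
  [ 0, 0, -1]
A Jordan chain for λ = -1 of length 2:
v_1 = (-1, -1, 0)ᵀ
v_2 = (1, 0, 0)ᵀ

Let N = A − (-1)·I. We want v_2 with N^2 v_2 = 0 but N^1 v_2 ≠ 0; then v_{j-1} := N · v_j for j = 2, …, 2.

Pick v_2 = (1, 0, 0)ᵀ.
Then v_1 = N · v_2 = (-1, -1, 0)ᵀ.

Sanity check: (A − (-1)·I) v_1 = (0, 0, 0)ᵀ = 0. ✓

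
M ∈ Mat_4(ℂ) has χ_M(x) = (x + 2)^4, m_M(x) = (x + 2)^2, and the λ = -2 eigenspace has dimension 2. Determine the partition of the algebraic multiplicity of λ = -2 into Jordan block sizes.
Block sizes for λ = -2: [2, 2]

Step 1 — from the characteristic polynomial, algebraic multiplicity of λ = -2 is 4. From dim ker(M − (-2)·I) = 2, there are exactly 2 Jordan blocks for λ = -2.
Step 2 — from the minimal polynomial, the factor (x + 2)^2 tells us the largest block for λ = -2 has size 2.
Step 3 — with total size 4, 2 blocks, and largest block 2, the block sizes (in nonincreasing order) are [2, 2].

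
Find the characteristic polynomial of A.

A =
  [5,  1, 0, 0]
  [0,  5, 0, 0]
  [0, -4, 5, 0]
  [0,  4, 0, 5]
x^4 - 20*x^3 + 150*x^2 - 500*x + 625

Expanding det(x·I − A) (e.g. by cofactor expansion or by noting that A is similar to its Jordan form J, which has the same characteristic polynomial as A) gives
  χ_A(x) = x^4 - 20*x^3 + 150*x^2 - 500*x + 625
which factors as (x - 5)^4. The eigenvalues (with algebraic multiplicities) are λ = 5 with multiplicity 4.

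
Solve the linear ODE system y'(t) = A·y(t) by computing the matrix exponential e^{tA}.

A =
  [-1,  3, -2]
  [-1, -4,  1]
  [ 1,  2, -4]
e^{tA} =
  [-t^2*exp(-3*t)/2 + 2*t*exp(-3*t) + exp(-3*t), -t^2*exp(-3*t)/2 + 3*t*exp(-3*t), t^2*exp(-3*t)/2 - 2*t*exp(-3*t)]
  [-t*exp(-3*t), -t*exp(-3*t) + exp(-3*t), t*exp(-3*t)]
  [-t^2*exp(-3*t)/2 + t*exp(-3*t), -t^2*exp(-3*t)/2 + 2*t*exp(-3*t), t^2*exp(-3*t)/2 - t*exp(-3*t) + exp(-3*t)]

Strategy: write A = P · J · P⁻¹ where J is a Jordan canonical form, so e^{tA} = P · e^{tJ} · P⁻¹, and e^{tJ} can be computed block-by-block.

A has Jordan form
J =
  [-3,  1,  0]
  [ 0, -3,  1]
  [ 0,  0, -3]
(up to reordering of blocks).

Per-block formulas:
  For a 3×3 Jordan block J_3(-3): exp(t · J_3(-3)) = e^(-3t)·(I + t·N + (t^2/2)·N^2), where N is the 3×3 nilpotent shift.

After assembling e^{tJ} and conjugating by P, we get:

e^{tA} =
  [-t^2*exp(-3*t)/2 + 2*t*exp(-3*t) + exp(-3*t), -t^2*exp(-3*t)/2 + 3*t*exp(-3*t), t^2*exp(-3*t)/2 - 2*t*exp(-3*t)]
  [-t*exp(-3*t), -t*exp(-3*t) + exp(-3*t), t*exp(-3*t)]
  [-t^2*exp(-3*t)/2 + t*exp(-3*t), -t^2*exp(-3*t)/2 + 2*t*exp(-3*t), t^2*exp(-3*t)/2 - t*exp(-3*t) + exp(-3*t)]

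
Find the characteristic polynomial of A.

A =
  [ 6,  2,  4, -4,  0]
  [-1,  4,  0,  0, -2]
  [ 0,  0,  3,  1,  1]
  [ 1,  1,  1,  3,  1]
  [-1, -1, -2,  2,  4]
x^5 - 20*x^4 + 160*x^3 - 640*x^2 + 1280*x - 1024

Expanding det(x·I − A) (e.g. by cofactor expansion or by noting that A is similar to its Jordan form J, which has the same characteristic polynomial as A) gives
  χ_A(x) = x^5 - 20*x^4 + 160*x^3 - 640*x^2 + 1280*x - 1024
which factors as (x - 4)^5. The eigenvalues (with algebraic multiplicities) are λ = 4 with multiplicity 5.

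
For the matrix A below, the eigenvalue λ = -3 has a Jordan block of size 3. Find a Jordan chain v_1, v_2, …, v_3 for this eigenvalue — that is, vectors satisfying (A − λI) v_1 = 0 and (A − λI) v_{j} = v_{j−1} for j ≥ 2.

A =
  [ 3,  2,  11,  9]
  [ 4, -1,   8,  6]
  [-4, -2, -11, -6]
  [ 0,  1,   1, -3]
A Jordan chain for λ = -3 of length 3:
v_1 = (3, 2, -2, 0)ᵀ
v_2 = (2, 2, -2, 1)ᵀ
v_3 = (0, 1, 0, 0)ᵀ

Let N = A − (-3)·I. We want v_3 with N^3 v_3 = 0 but N^2 v_3 ≠ 0; then v_{j-1} := N · v_j for j = 3, …, 2.

Pick v_3 = (0, 1, 0, 0)ᵀ.
Then v_2 = N · v_3 = (2, 2, -2, 1)ᵀ.
Then v_1 = N · v_2 = (3, 2, -2, 0)ᵀ.

Sanity check: (A − (-3)·I) v_1 = (0, 0, 0, 0)ᵀ = 0. ✓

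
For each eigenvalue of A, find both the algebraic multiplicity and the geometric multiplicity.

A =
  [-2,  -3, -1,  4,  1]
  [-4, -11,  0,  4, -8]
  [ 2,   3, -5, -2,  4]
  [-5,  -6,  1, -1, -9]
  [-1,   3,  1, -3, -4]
λ = -5: alg = 3, geom = 2; λ = -4: alg = 2, geom = 1

Step 1 — factor the characteristic polynomial to read off the algebraic multiplicities:
  χ_A(x) = (x + 4)^2*(x + 5)^3

Step 2 — compute geometric multiplicities via the rank-nullity identity g(λ) = n − rank(A − λI):
  rank(A − (-5)·I) = 3, so dim ker(A − (-5)·I) = n − 3 = 2
  rank(A − (-4)·I) = 4, so dim ker(A − (-4)·I) = n − 4 = 1

Summary:
  λ = -5: algebraic multiplicity = 3, geometric multiplicity = 2
  λ = -4: algebraic multiplicity = 2, geometric multiplicity = 1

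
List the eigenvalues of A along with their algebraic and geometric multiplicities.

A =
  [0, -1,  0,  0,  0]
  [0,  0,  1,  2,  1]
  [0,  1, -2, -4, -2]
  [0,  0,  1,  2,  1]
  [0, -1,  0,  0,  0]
λ = 0: alg = 5, geom = 3

Step 1 — factor the characteristic polynomial to read off the algebraic multiplicities:
  χ_A(x) = x^5

Step 2 — compute geometric multiplicities via the rank-nullity identity g(λ) = n − rank(A − λI):
  rank(A − (0)·I) = 2, so dim ker(A − (0)·I) = n − 2 = 3

Summary:
  λ = 0: algebraic multiplicity = 5, geometric multiplicity = 3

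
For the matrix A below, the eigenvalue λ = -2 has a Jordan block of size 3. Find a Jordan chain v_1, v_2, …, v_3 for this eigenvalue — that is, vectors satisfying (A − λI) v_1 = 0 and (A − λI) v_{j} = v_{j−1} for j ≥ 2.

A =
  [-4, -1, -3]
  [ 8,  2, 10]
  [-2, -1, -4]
A Jordan chain for λ = -2 of length 3:
v_1 = (2, -4, 0)ᵀ
v_2 = (-2, 8, -2)ᵀ
v_3 = (1, 0, 0)ᵀ

Let N = A − (-2)·I. We want v_3 with N^3 v_3 = 0 but N^2 v_3 ≠ 0; then v_{j-1} := N · v_j for j = 3, …, 2.

Pick v_3 = (1, 0, 0)ᵀ.
Then v_2 = N · v_3 = (-2, 8, -2)ᵀ.
Then v_1 = N · v_2 = (2, -4, 0)ᵀ.

Sanity check: (A − (-2)·I) v_1 = (0, 0, 0)ᵀ = 0. ✓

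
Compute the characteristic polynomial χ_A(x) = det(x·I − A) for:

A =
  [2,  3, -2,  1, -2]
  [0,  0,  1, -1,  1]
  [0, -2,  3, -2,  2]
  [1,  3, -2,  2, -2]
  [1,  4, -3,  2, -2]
x^5 - 5*x^4 + 10*x^3 - 10*x^2 + 5*x - 1

Expanding det(x·I − A) (e.g. by cofactor expansion or by noting that A is similar to its Jordan form J, which has the same characteristic polynomial as A) gives
  χ_A(x) = x^5 - 5*x^4 + 10*x^3 - 10*x^2 + 5*x - 1
which factors as (x - 1)^5. The eigenvalues (with algebraic multiplicities) are λ = 1 with multiplicity 5.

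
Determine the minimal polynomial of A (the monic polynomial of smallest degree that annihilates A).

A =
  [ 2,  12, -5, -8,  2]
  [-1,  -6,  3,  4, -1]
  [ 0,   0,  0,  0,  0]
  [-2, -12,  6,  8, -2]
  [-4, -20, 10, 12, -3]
x^4 - x^3

The characteristic polynomial is χ_A(x) = x^4*(x - 1), so the eigenvalues are known. The minimal polynomial is
  m_A(x) = Π_λ (x − λ)^{k_λ}
where k_λ is the size of the *largest* Jordan block for λ (equivalently, the smallest k with (A − λI)^k v = 0 for every generalised eigenvector v of λ).

  λ = 0: largest Jordan block has size 3, contributing (x − 0)^3
  λ = 1: largest Jordan block has size 1, contributing (x − 1)

So m_A(x) = x^3*(x - 1) = x^4 - x^3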